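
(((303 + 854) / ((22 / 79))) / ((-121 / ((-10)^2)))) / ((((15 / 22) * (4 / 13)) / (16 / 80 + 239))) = -1421133844 / 363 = -3914969.27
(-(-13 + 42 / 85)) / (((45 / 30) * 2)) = 1063 / 255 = 4.17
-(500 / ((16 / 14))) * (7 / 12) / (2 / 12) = -6125 / 4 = -1531.25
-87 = -87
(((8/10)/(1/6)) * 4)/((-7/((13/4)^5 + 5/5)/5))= -1116951/224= -4986.39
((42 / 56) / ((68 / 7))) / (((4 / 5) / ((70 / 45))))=245 / 1632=0.15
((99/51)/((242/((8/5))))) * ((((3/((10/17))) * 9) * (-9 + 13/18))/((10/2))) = -1341/1375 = -0.98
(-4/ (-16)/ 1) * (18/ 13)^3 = 1458/ 2197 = 0.66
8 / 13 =0.62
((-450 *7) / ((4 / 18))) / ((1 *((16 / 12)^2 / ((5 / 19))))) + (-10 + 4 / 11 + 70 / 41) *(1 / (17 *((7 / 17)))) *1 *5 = -2019206895 / 959728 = -2103.94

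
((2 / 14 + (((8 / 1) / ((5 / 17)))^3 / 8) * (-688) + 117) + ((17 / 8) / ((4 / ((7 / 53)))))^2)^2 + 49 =18970161449420658783189692985689 / 6334604394496000000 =2994687634464.34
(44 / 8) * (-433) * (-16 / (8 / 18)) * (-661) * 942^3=-47370422089018512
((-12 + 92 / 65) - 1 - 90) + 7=-6148 / 65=-94.58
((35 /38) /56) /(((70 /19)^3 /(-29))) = -10469 /1097600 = -0.01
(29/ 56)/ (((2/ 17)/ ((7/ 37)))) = 493/ 592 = 0.83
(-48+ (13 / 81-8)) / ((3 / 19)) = -85937 / 243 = -353.65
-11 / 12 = -0.92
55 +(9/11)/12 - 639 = -25693/44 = -583.93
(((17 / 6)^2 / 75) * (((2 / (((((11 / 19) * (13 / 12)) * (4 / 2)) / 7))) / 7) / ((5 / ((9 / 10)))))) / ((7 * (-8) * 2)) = -5491 / 20020000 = -0.00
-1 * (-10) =10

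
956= 956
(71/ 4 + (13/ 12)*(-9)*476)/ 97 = -18493/ 388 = -47.66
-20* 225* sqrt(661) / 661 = -4500* sqrt(661) / 661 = -175.03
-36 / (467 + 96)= -36 / 563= -0.06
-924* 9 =-8316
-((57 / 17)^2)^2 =-10556001 / 83521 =-126.39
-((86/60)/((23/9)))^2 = -16641/52900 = -0.31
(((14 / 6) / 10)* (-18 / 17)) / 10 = -21 / 850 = -0.02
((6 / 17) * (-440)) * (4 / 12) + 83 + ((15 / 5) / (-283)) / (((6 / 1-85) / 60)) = 11874627 / 380069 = 31.24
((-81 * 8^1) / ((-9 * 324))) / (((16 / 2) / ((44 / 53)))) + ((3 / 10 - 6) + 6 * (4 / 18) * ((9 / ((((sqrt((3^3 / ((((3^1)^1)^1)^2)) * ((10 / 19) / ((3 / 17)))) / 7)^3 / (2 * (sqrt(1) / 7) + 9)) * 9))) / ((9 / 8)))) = -27079 / 4770 + 96824 * sqrt(3230) / 39015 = 135.37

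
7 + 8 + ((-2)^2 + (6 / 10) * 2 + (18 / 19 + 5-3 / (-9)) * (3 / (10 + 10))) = 4017 / 190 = 21.14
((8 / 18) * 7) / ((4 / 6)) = 14 / 3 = 4.67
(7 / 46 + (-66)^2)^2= 40153346689 / 2116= 18976061.76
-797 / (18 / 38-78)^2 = -287717 / 2169729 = -0.13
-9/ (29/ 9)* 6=-486/ 29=-16.76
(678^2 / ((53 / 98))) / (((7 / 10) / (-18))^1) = -1158403680 / 53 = -21856673.21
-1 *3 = -3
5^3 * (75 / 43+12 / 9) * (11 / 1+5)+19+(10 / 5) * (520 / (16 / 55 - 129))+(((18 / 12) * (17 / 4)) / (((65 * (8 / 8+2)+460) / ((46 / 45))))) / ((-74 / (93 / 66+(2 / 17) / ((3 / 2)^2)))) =1080762863697091411 / 175278976369200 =6165.96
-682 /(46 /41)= -13981 /23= -607.87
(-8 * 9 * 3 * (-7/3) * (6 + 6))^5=8092056612627283968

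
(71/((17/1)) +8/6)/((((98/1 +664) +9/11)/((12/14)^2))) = 12364/2329901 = 0.01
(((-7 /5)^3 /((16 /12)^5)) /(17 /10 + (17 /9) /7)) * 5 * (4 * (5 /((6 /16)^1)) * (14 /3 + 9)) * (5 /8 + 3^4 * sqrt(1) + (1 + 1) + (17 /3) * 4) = -20340962271 /158848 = -128053.00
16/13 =1.23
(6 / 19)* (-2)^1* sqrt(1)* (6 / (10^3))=-9 / 2375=-0.00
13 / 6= 2.17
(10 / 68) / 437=5 / 14858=0.00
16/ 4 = 4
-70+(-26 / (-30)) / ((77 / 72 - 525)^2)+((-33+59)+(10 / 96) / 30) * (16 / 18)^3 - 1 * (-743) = 32269768279075469 / 46682326234845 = 691.26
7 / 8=0.88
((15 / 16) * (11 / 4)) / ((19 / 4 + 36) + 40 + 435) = 165 / 33008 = 0.00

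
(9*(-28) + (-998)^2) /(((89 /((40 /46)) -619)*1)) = -1927.32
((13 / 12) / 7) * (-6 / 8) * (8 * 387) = -5031 / 14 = -359.36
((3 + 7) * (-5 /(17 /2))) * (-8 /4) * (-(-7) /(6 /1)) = 700 /51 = 13.73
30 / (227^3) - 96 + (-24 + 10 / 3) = -4093978960 / 35091249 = -116.67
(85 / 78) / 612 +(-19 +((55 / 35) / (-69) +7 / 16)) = -16802749 / 904176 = -18.58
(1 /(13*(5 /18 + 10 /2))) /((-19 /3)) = -54 /23465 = -0.00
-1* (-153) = 153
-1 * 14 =-14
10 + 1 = 11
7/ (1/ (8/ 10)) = 28/ 5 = 5.60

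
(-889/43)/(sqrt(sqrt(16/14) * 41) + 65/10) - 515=-515 - 889/(43 * (13/2 + 14^(3/4) * (7 * sqrt(41))/49))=-516.58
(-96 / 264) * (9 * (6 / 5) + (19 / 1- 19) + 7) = -356 / 55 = -6.47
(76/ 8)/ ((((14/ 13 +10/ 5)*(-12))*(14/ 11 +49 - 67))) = 0.02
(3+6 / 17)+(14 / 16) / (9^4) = 2991935 / 892296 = 3.35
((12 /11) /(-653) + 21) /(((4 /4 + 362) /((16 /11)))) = 804432 /9560573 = 0.08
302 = 302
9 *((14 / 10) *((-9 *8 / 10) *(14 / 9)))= -141.12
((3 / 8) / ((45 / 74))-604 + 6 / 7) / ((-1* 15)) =40.17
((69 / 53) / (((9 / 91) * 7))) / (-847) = -299 / 134673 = -0.00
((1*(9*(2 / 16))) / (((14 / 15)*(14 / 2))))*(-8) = -135 / 98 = -1.38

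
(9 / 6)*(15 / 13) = 45 / 26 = 1.73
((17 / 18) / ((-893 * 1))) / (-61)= 17 / 980514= 0.00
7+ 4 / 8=15 / 2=7.50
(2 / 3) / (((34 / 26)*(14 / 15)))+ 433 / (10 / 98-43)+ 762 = 188216963 / 250138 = 752.45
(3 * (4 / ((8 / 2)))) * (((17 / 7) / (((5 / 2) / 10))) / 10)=102 / 35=2.91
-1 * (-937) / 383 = 937 / 383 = 2.45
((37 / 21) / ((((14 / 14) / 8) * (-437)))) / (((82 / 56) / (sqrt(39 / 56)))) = -296 * sqrt(546) / 376257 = -0.02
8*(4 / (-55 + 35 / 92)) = -2944 / 5025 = -0.59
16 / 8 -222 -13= -233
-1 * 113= -113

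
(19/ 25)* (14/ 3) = 266/ 75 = 3.55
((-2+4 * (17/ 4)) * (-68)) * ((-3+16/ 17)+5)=-3000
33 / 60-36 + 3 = -32.45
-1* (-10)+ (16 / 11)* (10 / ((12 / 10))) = 730 / 33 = 22.12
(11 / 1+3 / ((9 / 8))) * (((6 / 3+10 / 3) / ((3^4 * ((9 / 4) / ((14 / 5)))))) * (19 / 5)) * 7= 29.79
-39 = -39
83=83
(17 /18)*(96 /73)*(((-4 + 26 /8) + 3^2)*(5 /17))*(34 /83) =7480 /6059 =1.23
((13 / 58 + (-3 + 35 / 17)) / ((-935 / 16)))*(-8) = -45248 / 460955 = -0.10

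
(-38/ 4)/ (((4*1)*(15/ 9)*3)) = -19/ 40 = -0.48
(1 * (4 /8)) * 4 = 2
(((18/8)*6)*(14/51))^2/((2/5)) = 34.33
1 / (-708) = -1 / 708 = -0.00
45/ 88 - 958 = -84259/ 88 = -957.49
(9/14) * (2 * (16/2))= 72/7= 10.29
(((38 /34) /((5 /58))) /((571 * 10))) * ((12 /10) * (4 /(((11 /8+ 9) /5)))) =105792 /20142025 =0.01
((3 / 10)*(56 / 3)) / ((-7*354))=-2 / 885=-0.00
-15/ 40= -0.38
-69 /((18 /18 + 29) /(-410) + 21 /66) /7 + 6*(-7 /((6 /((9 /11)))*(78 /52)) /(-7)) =-39.69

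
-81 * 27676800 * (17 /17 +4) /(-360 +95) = 2241820800 /53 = 42298505.66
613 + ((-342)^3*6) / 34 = -119994643 / 17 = -7058508.41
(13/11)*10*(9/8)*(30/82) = 8775/1804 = 4.86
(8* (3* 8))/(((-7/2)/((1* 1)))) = -384/7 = -54.86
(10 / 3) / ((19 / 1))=10 / 57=0.18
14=14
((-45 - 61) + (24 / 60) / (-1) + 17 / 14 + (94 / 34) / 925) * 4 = -46311954 / 110075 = -420.73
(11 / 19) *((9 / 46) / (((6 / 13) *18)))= 143 / 10488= 0.01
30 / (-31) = -30 / 31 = -0.97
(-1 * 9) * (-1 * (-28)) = -252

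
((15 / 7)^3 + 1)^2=13823524 / 117649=117.50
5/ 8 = 0.62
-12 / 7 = -1.71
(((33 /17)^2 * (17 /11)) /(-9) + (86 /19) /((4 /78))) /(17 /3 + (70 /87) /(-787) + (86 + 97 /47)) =15178436150 /16237504899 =0.93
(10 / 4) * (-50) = -125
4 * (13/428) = 13/107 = 0.12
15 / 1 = 15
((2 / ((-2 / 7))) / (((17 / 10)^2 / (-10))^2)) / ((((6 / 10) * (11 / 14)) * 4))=-122500000 / 2756193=-44.45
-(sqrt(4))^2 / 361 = -4 / 361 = -0.01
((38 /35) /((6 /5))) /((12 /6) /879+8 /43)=239381 /49826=4.80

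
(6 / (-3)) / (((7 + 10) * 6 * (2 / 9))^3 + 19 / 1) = -54 / 314945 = -0.00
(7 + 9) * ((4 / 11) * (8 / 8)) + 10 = 174 / 11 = 15.82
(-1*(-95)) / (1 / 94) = 8930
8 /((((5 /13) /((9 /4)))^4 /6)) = 562166163 /10000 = 56216.62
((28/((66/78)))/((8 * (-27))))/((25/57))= -1729/4950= -0.35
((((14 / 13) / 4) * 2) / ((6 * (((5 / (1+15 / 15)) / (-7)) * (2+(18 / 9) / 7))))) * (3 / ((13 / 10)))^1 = -343 / 1352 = -0.25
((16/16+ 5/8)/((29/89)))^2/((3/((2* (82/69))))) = 19.70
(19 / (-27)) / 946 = -19 / 25542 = -0.00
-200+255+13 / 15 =838 / 15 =55.87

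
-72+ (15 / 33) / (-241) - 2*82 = -625641 / 2651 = -236.00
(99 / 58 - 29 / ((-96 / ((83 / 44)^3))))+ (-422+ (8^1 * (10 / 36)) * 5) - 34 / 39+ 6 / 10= -407.43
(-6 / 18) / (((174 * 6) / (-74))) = 0.02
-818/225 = -3.64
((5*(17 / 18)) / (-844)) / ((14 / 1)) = -85 / 212688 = -0.00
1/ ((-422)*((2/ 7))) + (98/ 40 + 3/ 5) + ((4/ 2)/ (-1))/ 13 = 39607/ 13715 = 2.89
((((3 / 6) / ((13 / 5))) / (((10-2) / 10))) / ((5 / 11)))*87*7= 33495 / 104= 322.07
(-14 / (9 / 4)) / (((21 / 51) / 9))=-136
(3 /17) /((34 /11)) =33 /578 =0.06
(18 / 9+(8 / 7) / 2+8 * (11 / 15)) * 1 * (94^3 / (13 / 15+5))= 91987178 / 77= 1194638.68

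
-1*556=-556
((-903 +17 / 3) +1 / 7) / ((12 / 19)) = -357979 / 252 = -1420.55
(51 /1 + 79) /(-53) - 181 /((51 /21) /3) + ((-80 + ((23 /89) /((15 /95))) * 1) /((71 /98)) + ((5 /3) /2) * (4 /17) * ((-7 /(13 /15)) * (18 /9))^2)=-817008467105 /2886563433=-283.04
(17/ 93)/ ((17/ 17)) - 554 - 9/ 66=-1133389/ 2046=-553.95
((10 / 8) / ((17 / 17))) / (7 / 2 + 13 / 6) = 15 / 68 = 0.22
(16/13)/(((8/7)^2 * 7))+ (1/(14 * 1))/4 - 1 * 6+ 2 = -2801/728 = -3.85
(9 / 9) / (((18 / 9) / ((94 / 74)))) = 47 / 74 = 0.64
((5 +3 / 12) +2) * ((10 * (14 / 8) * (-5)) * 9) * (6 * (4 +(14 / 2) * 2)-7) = -4613175 / 8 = -576646.88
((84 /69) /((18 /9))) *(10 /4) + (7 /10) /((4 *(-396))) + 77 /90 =19243 /8096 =2.38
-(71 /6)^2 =-5041 /36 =-140.03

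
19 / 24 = 0.79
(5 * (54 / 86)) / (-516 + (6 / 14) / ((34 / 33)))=-10710 / 1758829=-0.01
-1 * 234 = -234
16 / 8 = 2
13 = 13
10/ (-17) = -0.59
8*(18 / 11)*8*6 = 6912 / 11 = 628.36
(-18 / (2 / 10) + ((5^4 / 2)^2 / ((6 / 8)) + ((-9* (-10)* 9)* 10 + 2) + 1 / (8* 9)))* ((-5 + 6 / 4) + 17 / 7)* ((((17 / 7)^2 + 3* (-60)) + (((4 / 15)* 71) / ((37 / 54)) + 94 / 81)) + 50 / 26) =121615658732095 / 5727267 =21234501.33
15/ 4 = 3.75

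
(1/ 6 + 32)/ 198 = 193/ 1188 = 0.16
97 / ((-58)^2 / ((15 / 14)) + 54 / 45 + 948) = 0.02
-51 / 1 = -51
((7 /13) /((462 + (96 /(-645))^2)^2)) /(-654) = -14957254375 /3877935117388619352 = -0.00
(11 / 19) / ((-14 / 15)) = -165 / 266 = -0.62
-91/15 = -6.07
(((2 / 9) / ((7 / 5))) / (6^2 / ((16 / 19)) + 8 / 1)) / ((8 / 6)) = 10 / 4263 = 0.00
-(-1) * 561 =561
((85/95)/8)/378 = 0.00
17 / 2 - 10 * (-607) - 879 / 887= 10781501 / 1774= 6077.51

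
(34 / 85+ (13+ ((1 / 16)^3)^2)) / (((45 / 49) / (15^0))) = 6119955597 / 419430400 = 14.59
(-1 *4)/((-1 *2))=2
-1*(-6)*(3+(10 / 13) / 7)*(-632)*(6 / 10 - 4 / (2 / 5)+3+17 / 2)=-24764.68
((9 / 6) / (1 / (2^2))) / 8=3 / 4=0.75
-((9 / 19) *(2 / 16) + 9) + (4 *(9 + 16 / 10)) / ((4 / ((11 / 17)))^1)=-28429 / 12920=-2.20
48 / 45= 16 / 15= 1.07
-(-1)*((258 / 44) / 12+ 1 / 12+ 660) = 174391 / 264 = 660.57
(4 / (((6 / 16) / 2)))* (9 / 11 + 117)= 27648 / 11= 2513.45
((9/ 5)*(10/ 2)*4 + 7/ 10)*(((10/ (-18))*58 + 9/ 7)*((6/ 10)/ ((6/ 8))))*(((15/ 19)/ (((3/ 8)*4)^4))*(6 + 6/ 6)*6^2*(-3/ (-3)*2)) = -71388.87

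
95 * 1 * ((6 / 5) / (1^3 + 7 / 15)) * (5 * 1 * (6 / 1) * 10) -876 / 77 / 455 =816951624 / 35035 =23318.16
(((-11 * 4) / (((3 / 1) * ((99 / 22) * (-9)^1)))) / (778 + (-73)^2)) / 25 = 88 / 37100025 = 0.00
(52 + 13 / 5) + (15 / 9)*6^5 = 13014.60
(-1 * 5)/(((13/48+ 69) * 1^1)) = -48/665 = -0.07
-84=-84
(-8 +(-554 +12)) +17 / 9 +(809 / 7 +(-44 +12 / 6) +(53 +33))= -388.54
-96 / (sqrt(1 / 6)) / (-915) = 32 * sqrt(6) / 305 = 0.26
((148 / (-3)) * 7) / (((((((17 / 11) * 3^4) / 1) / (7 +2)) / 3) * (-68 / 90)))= 28490 / 289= 98.58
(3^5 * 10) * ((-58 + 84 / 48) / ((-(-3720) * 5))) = -3645 / 496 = -7.35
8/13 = 0.62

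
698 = 698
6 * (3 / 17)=18 / 17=1.06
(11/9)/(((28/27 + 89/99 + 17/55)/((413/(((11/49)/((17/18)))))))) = 18921595/20004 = 945.89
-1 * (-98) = 98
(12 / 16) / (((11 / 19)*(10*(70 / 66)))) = 171 / 1400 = 0.12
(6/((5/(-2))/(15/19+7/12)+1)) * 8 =-15024/257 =-58.46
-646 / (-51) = 38 / 3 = 12.67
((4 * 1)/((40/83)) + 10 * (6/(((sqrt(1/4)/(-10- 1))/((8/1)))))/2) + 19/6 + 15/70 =-1106347/210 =-5268.32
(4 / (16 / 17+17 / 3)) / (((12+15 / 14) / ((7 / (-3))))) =-0.11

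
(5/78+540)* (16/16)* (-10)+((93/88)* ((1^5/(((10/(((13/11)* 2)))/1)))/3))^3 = -23880639727417747/4421816256000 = -5400.64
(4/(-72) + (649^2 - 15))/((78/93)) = 235021757/468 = 502183.24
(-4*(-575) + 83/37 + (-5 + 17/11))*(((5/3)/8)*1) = 1559345/3256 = 478.91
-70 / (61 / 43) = -3010 / 61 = -49.34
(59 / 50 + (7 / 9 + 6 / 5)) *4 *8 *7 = 159152 / 225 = 707.34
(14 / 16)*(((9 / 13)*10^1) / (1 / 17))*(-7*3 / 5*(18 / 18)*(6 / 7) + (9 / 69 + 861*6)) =635843061 / 1196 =531641.36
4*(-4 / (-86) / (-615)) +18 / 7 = 475954 / 185115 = 2.57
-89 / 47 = -1.89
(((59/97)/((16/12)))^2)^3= 30749609024289/3411853332189184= 0.01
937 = 937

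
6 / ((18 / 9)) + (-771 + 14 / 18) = -6905 / 9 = -767.22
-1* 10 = -10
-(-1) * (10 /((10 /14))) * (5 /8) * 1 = 35 /4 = 8.75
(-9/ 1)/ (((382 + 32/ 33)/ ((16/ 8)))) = -297/ 6319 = -0.05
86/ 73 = 1.18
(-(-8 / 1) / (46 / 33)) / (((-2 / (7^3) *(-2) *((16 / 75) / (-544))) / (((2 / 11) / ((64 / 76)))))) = -24927525 / 92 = -270951.36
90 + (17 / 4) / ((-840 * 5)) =90.00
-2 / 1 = -2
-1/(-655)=1/655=0.00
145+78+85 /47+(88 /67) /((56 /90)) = 5001984 /22043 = 226.92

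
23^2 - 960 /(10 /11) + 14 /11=-5783 /11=-525.73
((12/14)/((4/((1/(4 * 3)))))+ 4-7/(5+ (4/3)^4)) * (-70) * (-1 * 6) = 1754595/1322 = 1327.23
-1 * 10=-10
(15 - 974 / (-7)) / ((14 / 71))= 76609 / 98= 781.72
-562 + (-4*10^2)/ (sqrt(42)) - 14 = -576 - 200*sqrt(42)/ 21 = -637.72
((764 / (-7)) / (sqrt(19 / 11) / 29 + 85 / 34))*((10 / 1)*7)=-706776400 / 231199 + 886240*sqrt(209) / 231199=-3001.59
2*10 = 20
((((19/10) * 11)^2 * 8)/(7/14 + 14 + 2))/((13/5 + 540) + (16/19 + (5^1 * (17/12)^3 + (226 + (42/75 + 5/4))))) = 173834496/644712103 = 0.27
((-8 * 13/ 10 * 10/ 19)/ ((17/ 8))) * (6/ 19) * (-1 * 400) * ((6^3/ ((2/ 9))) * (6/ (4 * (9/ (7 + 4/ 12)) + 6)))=1067489280/ 6137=173943.18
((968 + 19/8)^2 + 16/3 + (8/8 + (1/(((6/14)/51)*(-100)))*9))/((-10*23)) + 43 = -4472319667/1104000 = -4051.01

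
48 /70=24 /35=0.69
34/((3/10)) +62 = 526/3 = 175.33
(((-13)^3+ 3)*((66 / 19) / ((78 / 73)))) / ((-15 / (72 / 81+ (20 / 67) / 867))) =14369093992 / 33982065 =422.84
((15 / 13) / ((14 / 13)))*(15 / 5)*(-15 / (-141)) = 225 / 658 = 0.34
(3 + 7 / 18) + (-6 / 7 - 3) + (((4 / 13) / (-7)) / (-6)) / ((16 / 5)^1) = -0.47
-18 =-18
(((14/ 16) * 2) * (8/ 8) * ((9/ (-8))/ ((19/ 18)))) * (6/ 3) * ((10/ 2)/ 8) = -2835/ 1216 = -2.33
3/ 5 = 0.60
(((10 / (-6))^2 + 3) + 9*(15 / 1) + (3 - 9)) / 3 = 1213 / 27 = 44.93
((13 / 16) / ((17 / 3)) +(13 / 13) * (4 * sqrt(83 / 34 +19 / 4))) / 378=13 / 34272 +sqrt(8313) / 3213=0.03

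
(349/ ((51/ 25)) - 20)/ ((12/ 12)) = 7705/ 51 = 151.08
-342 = -342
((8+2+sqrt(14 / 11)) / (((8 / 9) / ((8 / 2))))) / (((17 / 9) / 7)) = 185.58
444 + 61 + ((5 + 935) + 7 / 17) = 24572 / 17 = 1445.41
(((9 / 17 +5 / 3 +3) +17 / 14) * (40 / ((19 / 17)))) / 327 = 91540 / 130473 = 0.70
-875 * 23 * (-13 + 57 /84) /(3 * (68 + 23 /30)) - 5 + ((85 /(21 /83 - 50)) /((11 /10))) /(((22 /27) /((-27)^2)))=-397313895245 /2061386734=-192.74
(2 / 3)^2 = 4 / 9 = 0.44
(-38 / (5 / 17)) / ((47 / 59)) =-38114 / 235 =-162.19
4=4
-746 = -746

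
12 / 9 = 1.33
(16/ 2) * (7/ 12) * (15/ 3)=70/ 3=23.33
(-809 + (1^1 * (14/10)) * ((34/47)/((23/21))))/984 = -4367647/5318520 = -0.82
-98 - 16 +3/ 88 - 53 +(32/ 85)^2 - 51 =-138492613/ 635800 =-217.82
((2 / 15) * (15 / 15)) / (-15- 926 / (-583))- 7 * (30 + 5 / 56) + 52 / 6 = -189502793 / 938280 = -201.97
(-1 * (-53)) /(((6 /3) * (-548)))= -53 /1096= -0.05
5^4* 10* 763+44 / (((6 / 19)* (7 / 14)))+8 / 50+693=357729137 / 75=4769721.83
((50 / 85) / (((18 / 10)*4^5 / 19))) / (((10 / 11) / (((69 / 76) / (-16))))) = -1265 / 3342336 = -0.00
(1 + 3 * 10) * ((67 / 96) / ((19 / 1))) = 2077 / 1824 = 1.14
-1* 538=-538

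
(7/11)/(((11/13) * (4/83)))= 7553/484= 15.61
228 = 228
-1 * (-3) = 3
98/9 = 10.89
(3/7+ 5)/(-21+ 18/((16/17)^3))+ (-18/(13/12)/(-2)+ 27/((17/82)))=21255326/143871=147.74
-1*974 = -974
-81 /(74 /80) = -3240 /37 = -87.57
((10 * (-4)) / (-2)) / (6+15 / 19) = 380 / 129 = 2.95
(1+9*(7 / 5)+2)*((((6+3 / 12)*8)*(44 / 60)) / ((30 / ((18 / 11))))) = 156 / 5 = 31.20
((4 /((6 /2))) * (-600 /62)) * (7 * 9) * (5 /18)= -7000 /31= -225.81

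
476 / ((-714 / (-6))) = 4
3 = 3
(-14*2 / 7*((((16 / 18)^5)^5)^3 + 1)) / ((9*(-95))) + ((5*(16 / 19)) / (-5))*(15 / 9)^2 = -738496800450540100752584404437465805639154919280731675410528224153407511276 / 316340154705033561850619168996200630779434500833213142611982666532994752895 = -2.33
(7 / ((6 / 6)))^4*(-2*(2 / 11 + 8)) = -432180 / 11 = -39289.09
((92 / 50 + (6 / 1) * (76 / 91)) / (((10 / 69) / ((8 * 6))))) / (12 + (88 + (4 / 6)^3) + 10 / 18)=696881232 / 30974125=22.50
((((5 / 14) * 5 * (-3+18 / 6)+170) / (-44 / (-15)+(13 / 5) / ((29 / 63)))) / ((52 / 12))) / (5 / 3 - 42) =-665550 / 5872009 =-0.11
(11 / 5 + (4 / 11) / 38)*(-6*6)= -83124 / 1045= -79.54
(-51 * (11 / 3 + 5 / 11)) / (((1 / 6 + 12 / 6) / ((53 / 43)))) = -735216 / 6149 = -119.57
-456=-456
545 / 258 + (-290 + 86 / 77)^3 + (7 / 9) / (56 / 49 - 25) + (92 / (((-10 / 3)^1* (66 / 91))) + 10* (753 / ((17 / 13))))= -24102572.00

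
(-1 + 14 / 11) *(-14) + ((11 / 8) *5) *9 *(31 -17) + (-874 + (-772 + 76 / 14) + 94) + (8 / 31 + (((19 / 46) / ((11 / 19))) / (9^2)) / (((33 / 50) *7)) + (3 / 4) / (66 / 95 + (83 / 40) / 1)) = -168938635043771 / 247127628132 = -683.61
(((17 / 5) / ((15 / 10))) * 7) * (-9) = -714 / 5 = -142.80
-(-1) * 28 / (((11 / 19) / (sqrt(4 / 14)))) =25.85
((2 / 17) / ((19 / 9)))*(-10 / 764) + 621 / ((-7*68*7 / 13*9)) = -0.27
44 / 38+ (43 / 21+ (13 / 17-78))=-502144 / 6783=-74.03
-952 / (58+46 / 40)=-2720 / 169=-16.09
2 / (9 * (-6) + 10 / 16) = -16 / 427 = -0.04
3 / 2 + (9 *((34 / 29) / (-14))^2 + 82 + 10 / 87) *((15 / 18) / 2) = 53022421 / 1483524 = 35.74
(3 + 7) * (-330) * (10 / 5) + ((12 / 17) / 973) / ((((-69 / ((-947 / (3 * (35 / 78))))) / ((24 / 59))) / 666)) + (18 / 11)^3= -6894634719625008 / 1045653292145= -6593.61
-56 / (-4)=14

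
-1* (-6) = 6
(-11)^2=121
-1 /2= -0.50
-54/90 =-3/5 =-0.60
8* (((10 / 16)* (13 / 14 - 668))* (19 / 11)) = -80655 / 14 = -5761.07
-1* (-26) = 26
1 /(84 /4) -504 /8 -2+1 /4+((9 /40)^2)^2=-3478262219 /53760000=-64.70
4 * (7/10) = 14/5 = 2.80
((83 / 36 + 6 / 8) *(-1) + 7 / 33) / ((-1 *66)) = 563 / 13068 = 0.04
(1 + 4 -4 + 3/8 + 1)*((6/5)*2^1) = 5.70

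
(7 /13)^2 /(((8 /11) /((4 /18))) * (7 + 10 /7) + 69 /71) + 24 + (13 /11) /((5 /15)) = 7997229932 /290221503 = 27.56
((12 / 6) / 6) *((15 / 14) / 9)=5 / 126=0.04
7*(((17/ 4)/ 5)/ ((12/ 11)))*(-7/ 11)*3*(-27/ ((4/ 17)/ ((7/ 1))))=2676429/ 320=8363.84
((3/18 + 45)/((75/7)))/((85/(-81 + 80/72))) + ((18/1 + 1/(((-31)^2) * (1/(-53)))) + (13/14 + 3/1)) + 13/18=43151061439/2315769750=18.63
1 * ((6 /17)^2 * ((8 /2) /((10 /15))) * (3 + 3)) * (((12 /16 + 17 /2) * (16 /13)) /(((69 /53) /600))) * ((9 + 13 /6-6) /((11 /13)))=10504684800 /73117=143669.53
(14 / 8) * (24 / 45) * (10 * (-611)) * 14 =-239512 / 3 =-79837.33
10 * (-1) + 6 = -4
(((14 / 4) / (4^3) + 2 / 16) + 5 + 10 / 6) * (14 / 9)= 18403 / 1728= 10.65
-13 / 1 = -13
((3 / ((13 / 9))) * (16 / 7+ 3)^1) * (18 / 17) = 17982 / 1547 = 11.62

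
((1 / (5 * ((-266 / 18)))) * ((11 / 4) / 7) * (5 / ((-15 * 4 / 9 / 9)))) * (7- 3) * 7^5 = 916839 / 380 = 2412.73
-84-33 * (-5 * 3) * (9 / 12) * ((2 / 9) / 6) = -281 / 4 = -70.25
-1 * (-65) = 65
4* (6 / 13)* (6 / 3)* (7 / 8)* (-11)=-462 / 13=-35.54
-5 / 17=-0.29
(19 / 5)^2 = 361 / 25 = 14.44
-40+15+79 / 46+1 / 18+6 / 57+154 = 514744 / 3933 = 130.88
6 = 6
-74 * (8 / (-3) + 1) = 123.33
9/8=1.12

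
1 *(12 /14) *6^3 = 1296 /7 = 185.14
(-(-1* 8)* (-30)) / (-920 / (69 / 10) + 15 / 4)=576 / 311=1.85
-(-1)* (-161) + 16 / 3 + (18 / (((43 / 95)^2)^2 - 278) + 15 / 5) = -10373451900392 / 67919564847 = -152.73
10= 10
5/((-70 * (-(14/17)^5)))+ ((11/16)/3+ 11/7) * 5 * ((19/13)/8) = 1076731171/587303808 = 1.83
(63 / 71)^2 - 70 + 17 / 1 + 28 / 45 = -11703032 / 226845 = -51.59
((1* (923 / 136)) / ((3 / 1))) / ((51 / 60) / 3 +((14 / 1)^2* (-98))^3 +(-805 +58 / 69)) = -106145 / 332509796118828906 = -0.00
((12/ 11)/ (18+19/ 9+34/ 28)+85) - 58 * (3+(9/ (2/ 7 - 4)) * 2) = 73823485/ 384241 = 192.13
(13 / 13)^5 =1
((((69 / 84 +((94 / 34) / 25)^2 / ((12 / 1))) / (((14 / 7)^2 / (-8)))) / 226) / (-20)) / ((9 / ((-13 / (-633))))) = 40555411 / 48837318862500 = 0.00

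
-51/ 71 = -0.72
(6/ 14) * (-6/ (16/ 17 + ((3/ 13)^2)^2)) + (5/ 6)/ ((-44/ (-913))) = 1121763481/ 77003304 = 14.57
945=945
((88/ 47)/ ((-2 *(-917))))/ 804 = 11/ 8662899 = 0.00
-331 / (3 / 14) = -4634 / 3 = -1544.67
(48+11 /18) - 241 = -3463 /18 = -192.39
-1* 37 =-37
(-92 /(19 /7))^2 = 414736 /361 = 1148.85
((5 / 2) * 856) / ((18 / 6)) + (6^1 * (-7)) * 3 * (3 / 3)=1762 / 3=587.33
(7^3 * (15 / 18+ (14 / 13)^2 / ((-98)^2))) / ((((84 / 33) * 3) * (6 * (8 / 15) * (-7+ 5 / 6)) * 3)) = -2277605 / 3601728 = -0.63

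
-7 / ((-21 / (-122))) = -122 / 3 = -40.67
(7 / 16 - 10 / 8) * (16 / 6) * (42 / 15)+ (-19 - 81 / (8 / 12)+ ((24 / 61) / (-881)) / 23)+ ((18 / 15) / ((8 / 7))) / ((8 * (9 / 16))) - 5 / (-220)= -23871701627 / 163157676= -146.31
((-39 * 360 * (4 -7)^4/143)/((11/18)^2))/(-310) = 68.69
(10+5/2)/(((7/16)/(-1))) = -200/7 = -28.57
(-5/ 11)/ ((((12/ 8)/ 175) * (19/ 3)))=-1750/ 209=-8.37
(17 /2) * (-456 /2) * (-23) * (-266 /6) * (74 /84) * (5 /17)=-1536055 /3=-512018.33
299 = 299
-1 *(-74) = 74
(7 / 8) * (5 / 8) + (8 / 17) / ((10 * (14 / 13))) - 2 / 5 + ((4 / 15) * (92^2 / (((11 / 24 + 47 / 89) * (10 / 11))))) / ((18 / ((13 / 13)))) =72221868289 / 515793600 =140.02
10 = 10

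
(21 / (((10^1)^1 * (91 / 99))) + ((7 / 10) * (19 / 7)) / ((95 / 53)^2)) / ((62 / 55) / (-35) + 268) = 3418646 / 318529965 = 0.01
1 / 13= 0.08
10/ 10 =1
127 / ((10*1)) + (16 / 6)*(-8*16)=-9859 / 30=-328.63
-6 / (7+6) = -6 / 13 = -0.46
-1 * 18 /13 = -18 /13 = -1.38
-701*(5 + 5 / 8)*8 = -31545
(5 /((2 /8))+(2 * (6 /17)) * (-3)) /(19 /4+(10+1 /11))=13376 /11101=1.20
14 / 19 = 0.74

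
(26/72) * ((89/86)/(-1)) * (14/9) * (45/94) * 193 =-7815535/145512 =-53.71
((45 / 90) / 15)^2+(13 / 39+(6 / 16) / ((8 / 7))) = 9541 / 14400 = 0.66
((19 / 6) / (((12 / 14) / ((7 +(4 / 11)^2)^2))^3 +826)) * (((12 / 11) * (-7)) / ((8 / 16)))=-37691249153768316467942 / 643726864275706527010189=-0.06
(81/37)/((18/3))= 0.36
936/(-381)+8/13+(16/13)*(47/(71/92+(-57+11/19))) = -462656992/160601025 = -2.88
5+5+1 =11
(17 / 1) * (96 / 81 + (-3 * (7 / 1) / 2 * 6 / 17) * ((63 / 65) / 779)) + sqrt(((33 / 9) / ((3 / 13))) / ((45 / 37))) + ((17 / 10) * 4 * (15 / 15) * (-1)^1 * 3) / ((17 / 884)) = -1422829139 / 1367145 + sqrt(26455) / 45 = -1037.12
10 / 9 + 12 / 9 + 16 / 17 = 518 / 153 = 3.39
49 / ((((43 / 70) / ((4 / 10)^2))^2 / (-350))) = -1163.49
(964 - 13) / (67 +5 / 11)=10461 / 742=14.10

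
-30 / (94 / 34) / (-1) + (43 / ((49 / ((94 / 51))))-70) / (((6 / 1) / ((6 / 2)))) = -2741378 / 117453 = -23.34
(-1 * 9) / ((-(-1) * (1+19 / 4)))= -36 / 23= -1.57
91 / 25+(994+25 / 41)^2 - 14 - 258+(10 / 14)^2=2036533817229 / 2059225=988980.72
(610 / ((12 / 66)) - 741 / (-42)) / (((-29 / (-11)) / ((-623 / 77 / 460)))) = -4202313 / 186760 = -22.50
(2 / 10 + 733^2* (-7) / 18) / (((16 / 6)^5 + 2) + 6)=-507737619 / 347120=-1462.71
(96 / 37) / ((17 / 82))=7872 / 629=12.52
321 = 321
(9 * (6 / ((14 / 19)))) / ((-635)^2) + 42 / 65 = 23716299 / 36693475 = 0.65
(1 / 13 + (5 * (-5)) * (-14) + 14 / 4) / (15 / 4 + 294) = 18386 / 15483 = 1.19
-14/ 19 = -0.74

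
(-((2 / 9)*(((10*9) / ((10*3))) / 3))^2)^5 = -1024 / 3486784401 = -0.00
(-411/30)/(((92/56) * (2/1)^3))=-959/920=-1.04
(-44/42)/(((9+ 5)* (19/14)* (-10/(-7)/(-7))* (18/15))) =77/342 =0.23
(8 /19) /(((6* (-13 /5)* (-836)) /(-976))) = -4880 /154869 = -0.03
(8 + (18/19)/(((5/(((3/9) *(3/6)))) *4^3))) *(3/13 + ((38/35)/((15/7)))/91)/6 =11208737/35568000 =0.32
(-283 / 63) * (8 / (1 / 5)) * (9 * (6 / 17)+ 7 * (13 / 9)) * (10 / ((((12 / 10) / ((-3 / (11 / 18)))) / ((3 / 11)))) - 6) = 15925383520 / 388773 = 40963.19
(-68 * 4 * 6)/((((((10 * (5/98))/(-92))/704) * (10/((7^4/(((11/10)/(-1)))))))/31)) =-35045954248704/25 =-1401838169948.16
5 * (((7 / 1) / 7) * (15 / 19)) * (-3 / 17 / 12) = -75 / 1292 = -0.06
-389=-389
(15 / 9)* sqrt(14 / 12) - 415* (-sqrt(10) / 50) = 5* sqrt(42) / 18 + 83* sqrt(10) / 10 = 28.05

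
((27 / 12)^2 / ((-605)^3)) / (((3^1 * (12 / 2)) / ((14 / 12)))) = -21 / 14172488000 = -0.00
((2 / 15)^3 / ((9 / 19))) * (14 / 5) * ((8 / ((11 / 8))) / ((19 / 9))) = 7168 / 185625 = 0.04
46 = 46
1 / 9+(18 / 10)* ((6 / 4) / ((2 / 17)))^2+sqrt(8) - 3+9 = 2* sqrt(2)+215081 / 720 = 301.55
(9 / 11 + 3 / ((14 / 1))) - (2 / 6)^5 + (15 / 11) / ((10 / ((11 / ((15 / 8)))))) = 342103 / 187110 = 1.83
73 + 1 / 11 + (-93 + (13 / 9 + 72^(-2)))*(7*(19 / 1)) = -690205513 / 57024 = -12103.77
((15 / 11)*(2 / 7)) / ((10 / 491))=1473 / 77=19.13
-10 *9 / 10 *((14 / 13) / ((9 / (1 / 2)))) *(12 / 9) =-28 / 39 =-0.72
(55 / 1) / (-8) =-55 / 8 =-6.88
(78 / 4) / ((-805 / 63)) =-351 / 230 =-1.53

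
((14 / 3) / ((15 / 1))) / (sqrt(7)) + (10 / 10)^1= 2 * sqrt(7) / 45 + 1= 1.12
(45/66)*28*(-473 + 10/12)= -99155/11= -9014.09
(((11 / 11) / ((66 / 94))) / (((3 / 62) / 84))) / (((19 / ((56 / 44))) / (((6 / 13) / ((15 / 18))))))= 13707456 / 149435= 91.73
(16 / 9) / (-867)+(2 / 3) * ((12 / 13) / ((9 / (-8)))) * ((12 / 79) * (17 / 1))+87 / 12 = 187052813 / 32054724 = 5.84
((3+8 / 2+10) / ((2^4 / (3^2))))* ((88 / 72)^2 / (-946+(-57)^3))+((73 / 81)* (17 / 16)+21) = 2648469505 / 120618072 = 21.96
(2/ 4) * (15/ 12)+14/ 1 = 117/ 8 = 14.62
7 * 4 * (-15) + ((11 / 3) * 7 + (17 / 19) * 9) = -22018 / 57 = -386.28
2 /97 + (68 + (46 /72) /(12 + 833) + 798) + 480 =3971759111 /2950740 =1346.02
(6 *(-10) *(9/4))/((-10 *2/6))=81/2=40.50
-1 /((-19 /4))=0.21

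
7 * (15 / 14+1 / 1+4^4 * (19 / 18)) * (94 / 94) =34309 / 18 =1906.06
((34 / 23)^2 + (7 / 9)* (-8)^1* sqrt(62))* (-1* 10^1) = 468.09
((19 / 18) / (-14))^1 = -19 / 252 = -0.08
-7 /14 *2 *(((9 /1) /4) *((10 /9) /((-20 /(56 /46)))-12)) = 1249 /46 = 27.15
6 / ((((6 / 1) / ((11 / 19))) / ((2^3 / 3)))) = 88 / 57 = 1.54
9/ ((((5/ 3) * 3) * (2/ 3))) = 27/ 10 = 2.70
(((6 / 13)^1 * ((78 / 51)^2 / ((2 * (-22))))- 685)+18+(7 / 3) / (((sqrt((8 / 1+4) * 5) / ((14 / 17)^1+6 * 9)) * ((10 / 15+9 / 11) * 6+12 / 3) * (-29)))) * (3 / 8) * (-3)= 750.45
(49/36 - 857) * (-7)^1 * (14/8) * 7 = 10565429/144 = 73371.03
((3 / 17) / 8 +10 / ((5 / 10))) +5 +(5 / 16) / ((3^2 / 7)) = 61849 / 2448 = 25.27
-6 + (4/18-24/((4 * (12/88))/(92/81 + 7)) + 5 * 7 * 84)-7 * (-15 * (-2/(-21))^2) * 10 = 1466132/567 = 2585.77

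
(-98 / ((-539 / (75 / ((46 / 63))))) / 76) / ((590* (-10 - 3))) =-945 / 29495752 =-0.00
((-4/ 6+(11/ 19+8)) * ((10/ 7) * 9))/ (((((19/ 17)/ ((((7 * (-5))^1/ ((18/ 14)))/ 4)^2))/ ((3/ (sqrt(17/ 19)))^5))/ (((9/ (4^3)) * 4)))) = 1566266625 * sqrt(323)/ 36992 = 760955.29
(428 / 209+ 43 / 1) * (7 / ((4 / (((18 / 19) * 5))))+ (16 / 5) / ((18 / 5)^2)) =247379125 / 643302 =384.55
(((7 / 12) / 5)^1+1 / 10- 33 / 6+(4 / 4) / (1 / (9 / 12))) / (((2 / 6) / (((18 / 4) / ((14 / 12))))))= -1836 / 35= -52.46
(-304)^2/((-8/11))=-127072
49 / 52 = 0.94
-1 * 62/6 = -31/3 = -10.33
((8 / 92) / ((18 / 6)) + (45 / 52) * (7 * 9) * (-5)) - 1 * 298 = -2047195 / 3588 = -570.57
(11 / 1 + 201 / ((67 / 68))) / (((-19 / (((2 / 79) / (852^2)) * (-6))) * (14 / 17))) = 3655 / 1271178888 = 0.00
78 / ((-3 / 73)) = -1898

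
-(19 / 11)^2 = -361 / 121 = -2.98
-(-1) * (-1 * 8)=-8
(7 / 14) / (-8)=-1 / 16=-0.06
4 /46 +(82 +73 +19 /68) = 242993 /1564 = 155.37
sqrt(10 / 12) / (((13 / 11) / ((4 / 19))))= 22*sqrt(30) / 741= 0.16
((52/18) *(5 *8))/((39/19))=1520/27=56.30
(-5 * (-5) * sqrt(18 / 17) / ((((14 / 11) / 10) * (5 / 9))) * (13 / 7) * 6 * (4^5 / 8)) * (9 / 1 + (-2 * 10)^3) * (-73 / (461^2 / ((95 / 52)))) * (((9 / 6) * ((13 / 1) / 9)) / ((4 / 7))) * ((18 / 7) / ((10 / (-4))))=-308112905786400 * sqrt(34) / 177029993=-10148514.96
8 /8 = 1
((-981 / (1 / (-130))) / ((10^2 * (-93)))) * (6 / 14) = -12753 / 2170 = -5.88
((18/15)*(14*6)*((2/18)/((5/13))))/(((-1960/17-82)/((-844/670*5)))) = 200872/216075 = 0.93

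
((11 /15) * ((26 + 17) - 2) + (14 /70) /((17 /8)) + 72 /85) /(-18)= -7907 /4590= -1.72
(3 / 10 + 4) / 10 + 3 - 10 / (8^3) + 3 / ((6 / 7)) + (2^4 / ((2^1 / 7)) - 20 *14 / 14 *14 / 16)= 290627 / 6400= 45.41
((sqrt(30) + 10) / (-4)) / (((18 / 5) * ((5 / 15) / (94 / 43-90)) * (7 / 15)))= 11800 * sqrt(30) / 301 + 118000 / 301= 606.75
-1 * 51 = -51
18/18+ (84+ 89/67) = 5784/67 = 86.33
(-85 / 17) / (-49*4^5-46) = 5 / 50222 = 0.00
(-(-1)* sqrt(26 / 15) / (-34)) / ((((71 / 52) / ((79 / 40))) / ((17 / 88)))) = -1027* sqrt(390) / 1874400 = -0.01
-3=-3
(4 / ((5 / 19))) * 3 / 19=12 / 5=2.40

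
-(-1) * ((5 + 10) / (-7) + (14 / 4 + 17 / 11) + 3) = 909 / 154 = 5.90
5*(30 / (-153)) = -50 / 51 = -0.98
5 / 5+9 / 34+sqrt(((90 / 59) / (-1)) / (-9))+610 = sqrt(590) / 59+20783 / 34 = 611.68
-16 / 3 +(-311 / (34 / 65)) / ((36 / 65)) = -1320503 / 1224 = -1078.84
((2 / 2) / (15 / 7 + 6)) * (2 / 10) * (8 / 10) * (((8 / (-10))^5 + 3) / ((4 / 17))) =993769 / 4453125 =0.22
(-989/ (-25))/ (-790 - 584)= -989/ 34350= -0.03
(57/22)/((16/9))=513/352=1.46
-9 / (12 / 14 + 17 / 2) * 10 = -1260 / 131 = -9.62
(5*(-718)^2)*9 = 23198580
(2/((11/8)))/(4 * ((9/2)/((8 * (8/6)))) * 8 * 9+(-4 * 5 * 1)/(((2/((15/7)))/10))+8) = -224/13057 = -0.02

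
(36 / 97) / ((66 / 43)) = 258 / 1067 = 0.24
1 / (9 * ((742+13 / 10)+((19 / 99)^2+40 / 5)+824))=10890 / 154398763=0.00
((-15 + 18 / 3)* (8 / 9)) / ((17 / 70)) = -560 / 17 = -32.94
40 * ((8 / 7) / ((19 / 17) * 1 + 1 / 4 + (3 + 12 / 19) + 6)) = 413440 / 99477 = 4.16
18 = 18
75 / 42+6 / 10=167 / 70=2.39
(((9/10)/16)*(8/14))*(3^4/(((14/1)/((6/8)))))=0.14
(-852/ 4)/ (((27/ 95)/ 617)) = -4161665/ 9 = -462407.22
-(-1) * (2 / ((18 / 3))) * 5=5 / 3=1.67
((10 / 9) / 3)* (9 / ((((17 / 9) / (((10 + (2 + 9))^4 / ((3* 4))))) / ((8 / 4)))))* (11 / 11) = 972405 / 17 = 57200.29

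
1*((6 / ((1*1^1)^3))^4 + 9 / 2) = 2601 / 2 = 1300.50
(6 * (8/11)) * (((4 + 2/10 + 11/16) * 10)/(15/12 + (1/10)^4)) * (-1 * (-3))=7820000/15279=511.81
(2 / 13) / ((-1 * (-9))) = 2 / 117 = 0.02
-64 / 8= -8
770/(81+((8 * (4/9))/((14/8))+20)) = 48510/6491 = 7.47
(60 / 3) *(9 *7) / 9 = 140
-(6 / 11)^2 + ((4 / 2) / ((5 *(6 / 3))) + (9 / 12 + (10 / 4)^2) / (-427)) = -4204 / 36905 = -0.11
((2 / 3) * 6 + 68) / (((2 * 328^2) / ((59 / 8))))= 0.00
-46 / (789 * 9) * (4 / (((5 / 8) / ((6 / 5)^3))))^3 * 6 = -3375642968064 / 64208984375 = -52.57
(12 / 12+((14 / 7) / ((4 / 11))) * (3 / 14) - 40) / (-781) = 1059 / 21868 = 0.05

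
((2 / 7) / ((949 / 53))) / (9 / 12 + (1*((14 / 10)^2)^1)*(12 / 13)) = 10600 / 1700097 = 0.01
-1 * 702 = -702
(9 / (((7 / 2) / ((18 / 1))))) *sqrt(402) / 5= 324 *sqrt(402) / 35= 185.61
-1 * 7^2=-49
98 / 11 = 8.91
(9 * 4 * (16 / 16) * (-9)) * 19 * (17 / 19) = -5508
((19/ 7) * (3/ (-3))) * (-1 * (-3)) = -57/ 7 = -8.14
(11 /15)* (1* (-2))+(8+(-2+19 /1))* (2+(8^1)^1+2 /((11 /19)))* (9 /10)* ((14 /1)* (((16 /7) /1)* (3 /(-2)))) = -2397842 /165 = -14532.38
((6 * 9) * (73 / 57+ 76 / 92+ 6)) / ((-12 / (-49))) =781158 / 437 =1787.55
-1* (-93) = 93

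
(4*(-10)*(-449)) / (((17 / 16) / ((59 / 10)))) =1695424 / 17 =99730.82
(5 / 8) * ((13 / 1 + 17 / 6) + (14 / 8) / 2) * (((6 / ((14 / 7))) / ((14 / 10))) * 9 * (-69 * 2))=-6225525 / 224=-27792.52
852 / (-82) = -426 / 41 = -10.39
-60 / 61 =-0.98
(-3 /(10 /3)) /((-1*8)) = 9 /80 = 0.11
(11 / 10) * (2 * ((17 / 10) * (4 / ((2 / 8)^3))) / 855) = 1.12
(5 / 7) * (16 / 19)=80 / 133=0.60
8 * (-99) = -792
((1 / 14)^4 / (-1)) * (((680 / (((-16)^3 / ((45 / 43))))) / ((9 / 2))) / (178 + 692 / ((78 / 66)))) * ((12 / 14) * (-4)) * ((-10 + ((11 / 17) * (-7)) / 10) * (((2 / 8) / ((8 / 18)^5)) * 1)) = 20461364235 / 30087966101602304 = 0.00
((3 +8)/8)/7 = 11/56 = 0.20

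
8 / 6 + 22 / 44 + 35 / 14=13 / 3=4.33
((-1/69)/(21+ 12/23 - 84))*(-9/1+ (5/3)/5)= -26/12933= -0.00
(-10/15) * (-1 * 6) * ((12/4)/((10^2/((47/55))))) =141/1375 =0.10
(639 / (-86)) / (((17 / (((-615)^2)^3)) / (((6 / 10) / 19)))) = -20744491956461915625 / 27778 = -746795736066740.43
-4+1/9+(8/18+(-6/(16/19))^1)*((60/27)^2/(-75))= -7543/2187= -3.45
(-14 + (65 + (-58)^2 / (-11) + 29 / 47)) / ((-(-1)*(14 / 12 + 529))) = -788532 / 1644577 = -0.48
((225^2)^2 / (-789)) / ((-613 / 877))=749218359375 / 161219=4647208.82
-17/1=-17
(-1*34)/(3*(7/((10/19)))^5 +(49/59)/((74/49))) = -7422200000/272541967353257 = -0.00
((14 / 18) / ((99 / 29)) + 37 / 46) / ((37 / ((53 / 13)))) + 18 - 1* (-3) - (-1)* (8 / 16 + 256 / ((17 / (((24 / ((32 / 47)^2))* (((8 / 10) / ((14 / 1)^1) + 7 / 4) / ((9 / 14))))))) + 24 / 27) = 2214.18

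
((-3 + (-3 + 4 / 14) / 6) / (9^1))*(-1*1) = 145 / 378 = 0.38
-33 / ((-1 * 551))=33 / 551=0.06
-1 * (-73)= 73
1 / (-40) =-0.02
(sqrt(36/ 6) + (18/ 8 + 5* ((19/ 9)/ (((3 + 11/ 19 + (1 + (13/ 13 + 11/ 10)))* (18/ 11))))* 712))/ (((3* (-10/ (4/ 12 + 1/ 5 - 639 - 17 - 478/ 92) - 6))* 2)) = -19.28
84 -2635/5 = -443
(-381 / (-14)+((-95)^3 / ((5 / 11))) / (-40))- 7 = 2641847 / 56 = 47175.84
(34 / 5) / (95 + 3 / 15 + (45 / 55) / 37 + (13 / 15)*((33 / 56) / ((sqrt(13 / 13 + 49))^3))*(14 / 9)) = 434400752412000000 / 6083023164710643599 - 7248468942000*sqrt(2) / 6083023164710643599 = 0.07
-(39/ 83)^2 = -1521/ 6889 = -0.22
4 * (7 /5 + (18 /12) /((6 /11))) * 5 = 83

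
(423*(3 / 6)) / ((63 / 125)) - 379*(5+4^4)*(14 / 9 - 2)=621371 / 14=44383.64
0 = 0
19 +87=106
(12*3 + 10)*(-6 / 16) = -17.25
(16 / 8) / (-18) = -0.11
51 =51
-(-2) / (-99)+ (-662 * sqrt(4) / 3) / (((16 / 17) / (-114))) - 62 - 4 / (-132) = 10572113 / 198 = 53394.51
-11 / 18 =-0.61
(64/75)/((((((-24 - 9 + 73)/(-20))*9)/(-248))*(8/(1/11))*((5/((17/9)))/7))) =0.35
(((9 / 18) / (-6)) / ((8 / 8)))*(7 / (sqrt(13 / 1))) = -7*sqrt(13) / 156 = -0.16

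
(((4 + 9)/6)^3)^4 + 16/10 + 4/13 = 1514645453970929/141490851840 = 10704.90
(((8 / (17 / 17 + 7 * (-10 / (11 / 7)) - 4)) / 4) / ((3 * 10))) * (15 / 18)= -11 / 9414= -0.00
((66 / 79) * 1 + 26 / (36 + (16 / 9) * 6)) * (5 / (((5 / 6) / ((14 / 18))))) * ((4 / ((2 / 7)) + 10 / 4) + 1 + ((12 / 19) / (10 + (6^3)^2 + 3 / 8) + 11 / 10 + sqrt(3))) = 2567 * sqrt(3) / 395 + 1693389208419 / 14009245775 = 132.13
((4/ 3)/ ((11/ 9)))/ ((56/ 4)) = 6/ 77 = 0.08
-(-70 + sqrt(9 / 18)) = 70 -sqrt(2) / 2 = 69.29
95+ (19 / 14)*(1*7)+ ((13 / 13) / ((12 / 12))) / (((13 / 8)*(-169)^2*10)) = 104.50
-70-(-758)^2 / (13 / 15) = -8619370 / 13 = -663028.46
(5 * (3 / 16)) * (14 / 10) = 21 / 16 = 1.31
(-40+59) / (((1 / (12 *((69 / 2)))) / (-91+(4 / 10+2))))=-3484638 / 5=-696927.60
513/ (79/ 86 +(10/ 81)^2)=289458198/ 526919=549.34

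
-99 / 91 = -1.09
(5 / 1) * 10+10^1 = 60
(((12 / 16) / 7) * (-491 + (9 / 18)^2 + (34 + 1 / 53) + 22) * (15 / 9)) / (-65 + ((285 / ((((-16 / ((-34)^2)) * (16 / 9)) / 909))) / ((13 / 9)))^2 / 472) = -1882024495104 / 2728896816978100642951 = -0.00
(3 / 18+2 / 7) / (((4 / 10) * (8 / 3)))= 95 / 224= 0.42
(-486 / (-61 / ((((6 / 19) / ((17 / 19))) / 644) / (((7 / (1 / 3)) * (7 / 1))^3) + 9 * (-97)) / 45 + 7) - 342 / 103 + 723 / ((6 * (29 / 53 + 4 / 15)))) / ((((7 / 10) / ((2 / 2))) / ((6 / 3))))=215.23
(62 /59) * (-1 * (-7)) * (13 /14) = 403 /59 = 6.83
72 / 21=24 / 7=3.43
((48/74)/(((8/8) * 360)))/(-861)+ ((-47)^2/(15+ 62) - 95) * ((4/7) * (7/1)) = -1394244371/5256405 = -265.25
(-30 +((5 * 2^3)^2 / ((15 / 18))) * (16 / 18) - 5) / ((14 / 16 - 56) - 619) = -40120 / 16179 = -2.48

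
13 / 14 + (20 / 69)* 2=1.51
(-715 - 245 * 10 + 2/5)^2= 250367329/25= 10014693.16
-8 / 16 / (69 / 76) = -38 / 69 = -0.55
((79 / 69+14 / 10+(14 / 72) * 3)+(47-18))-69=-16961 / 460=-36.87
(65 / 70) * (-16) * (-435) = 45240 / 7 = 6462.86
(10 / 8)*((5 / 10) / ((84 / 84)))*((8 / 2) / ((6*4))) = 5 / 48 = 0.10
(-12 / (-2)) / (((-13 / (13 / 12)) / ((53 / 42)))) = -53 / 84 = -0.63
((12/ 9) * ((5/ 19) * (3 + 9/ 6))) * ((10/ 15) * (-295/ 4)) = -1475/ 19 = -77.63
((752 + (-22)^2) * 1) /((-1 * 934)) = -618 /467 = -1.32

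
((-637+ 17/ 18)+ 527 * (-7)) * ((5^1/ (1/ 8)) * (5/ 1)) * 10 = -77851000/ 9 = -8650111.11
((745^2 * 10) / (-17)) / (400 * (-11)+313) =79.88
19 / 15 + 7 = 124 / 15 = 8.27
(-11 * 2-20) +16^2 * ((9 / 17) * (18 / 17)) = 29334 / 289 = 101.50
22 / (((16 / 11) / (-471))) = -7123.88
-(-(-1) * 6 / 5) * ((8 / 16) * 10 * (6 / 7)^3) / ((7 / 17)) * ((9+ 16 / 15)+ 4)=-1549584 / 12005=-129.08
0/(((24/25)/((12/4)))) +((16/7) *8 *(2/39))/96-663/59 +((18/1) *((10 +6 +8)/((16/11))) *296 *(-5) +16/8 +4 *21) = -21236365679/48321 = -439485.23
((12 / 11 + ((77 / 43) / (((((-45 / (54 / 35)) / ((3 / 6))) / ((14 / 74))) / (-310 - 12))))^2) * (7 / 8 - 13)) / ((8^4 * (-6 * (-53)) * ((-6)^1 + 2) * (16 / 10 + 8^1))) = 322703272517 / 290141665296384000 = 0.00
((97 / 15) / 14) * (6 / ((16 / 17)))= 1649 / 560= 2.94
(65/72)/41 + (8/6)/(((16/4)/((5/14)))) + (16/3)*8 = 884579/20664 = 42.81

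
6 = 6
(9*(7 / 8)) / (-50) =-63 / 400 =-0.16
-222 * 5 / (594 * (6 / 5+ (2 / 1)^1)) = -925 / 1584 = -0.58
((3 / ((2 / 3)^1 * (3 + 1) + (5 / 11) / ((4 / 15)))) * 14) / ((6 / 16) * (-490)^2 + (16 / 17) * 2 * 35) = 26928 / 252521165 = 0.00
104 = 104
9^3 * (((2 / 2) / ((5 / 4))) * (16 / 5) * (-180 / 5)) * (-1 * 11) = 18475776 / 25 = 739031.04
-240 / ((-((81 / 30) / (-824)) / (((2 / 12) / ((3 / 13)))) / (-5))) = 21424000 / 81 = 264493.83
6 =6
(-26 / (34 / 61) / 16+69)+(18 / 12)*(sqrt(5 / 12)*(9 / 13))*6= 27*sqrt(15) / 26+17975 / 272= 70.11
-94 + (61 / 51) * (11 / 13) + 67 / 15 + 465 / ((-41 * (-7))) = -27559367 / 317135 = -86.90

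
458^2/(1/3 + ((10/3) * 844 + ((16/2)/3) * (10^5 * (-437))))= -629292/349591559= -0.00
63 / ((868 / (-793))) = -7137 / 124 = -57.56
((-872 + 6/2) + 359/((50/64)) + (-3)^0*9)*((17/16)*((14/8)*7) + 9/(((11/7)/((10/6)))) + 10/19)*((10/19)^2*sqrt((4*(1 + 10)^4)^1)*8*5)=-170053169220/6859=-24792705.82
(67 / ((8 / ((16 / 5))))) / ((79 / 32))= 4288 / 395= 10.86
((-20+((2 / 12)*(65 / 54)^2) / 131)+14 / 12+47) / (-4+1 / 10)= -24831365 / 3437964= -7.22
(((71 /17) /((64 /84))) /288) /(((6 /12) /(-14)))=-3479 /6528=-0.53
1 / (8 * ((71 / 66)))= 33 / 284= 0.12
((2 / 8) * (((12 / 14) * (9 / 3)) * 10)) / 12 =15 / 28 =0.54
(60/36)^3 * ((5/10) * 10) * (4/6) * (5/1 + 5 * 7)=617.28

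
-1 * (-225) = 225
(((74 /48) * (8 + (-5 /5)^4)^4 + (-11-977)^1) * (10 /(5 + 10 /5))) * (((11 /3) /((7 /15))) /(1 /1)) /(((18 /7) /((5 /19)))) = 100395625 /9576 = 10484.09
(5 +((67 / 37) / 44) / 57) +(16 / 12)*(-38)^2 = 59709093 / 30932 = 1930.33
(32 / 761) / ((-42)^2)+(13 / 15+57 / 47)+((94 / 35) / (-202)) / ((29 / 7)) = 479611441349 / 230999202315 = 2.08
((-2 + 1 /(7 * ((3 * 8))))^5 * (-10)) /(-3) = -105.09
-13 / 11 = -1.18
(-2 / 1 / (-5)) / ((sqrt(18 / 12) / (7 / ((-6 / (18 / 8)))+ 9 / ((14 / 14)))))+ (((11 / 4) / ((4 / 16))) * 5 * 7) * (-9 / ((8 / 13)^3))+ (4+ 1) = -14861.29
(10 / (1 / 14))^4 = 384160000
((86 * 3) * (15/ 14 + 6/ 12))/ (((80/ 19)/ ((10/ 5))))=26961/ 140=192.58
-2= -2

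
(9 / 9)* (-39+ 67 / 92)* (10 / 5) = -3521 / 46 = -76.54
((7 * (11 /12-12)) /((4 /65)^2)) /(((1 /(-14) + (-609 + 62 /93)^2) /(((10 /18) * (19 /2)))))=-0.29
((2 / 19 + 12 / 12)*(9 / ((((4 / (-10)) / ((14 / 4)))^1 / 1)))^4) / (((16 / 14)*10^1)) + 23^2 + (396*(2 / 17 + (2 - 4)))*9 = 3713246.93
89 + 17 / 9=818 / 9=90.89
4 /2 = 2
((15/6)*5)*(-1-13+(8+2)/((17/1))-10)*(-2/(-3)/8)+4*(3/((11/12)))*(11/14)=-20137/1428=-14.10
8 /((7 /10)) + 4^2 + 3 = 213 /7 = 30.43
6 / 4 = 3 / 2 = 1.50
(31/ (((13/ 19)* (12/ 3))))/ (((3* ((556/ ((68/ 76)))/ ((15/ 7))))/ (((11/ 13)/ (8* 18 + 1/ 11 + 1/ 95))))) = 1781725/ 23305327136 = 0.00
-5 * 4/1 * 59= -1180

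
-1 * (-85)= 85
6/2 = 3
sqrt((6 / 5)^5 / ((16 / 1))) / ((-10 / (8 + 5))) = -117*sqrt(30) / 1250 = -0.51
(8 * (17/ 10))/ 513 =68/ 2565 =0.03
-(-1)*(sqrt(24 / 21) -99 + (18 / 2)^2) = -18 + 2*sqrt(14) / 7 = -16.93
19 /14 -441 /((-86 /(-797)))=-1229761 /301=-4085.58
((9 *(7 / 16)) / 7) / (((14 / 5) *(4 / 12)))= 135 / 224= 0.60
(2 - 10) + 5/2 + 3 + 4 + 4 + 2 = 15/2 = 7.50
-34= -34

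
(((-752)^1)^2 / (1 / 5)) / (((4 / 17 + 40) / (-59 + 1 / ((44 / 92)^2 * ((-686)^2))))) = -10092997582495600 / 2434275459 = -4146201.92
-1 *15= -15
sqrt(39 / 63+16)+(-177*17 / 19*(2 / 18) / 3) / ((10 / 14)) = -7021 / 855+sqrt(7329) / 21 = -4.14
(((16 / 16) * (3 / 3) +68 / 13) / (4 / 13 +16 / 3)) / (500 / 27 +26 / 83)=544563 / 9284440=0.06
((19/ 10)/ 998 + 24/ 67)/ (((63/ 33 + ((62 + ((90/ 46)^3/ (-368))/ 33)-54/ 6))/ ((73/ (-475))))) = -216436617568556/ 214734759282140375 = -0.00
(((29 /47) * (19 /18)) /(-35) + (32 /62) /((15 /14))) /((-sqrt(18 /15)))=-85019 * sqrt(30) /1101492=-0.42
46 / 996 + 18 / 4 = 1132 / 249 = 4.55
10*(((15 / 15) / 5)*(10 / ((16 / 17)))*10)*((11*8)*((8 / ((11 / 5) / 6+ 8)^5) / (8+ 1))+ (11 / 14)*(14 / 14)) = 4668781437723425 / 27895017535028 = 167.37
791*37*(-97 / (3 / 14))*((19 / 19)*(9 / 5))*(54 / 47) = -27398395.46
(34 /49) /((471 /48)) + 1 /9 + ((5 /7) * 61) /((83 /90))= 272552837 /5746671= 47.43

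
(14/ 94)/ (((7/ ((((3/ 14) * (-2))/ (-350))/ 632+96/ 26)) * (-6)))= -24774413/ 1892144800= -0.01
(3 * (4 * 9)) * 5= 540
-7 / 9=-0.78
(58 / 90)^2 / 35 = 841 / 70875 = 0.01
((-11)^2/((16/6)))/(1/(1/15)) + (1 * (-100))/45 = 289/360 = 0.80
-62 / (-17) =62 / 17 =3.65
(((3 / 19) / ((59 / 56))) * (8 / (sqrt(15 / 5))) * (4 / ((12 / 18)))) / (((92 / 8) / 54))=290304 * sqrt(3) / 25783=19.50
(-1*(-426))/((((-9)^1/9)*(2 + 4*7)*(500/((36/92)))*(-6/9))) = 1917/115000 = 0.02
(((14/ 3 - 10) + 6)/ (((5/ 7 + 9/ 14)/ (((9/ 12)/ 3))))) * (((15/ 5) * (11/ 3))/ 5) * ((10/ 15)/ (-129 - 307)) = -77/ 186390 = -0.00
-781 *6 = -4686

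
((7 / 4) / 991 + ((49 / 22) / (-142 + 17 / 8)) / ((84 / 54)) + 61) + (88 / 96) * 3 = 259177712 / 4066073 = 63.74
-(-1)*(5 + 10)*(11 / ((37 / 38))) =6270 / 37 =169.46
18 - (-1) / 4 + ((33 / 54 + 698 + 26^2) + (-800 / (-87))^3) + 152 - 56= 2266.38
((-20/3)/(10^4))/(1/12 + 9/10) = -0.00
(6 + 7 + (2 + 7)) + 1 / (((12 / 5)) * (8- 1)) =1853 / 84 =22.06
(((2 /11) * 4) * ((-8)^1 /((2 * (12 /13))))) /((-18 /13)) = 676 /297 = 2.28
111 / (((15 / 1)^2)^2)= 37 / 16875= 0.00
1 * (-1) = -1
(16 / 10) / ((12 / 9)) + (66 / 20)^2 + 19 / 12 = 2051 / 150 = 13.67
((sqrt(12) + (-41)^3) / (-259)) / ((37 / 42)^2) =17368092 / 50653- 504 * sqrt(3) / 50653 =342.87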